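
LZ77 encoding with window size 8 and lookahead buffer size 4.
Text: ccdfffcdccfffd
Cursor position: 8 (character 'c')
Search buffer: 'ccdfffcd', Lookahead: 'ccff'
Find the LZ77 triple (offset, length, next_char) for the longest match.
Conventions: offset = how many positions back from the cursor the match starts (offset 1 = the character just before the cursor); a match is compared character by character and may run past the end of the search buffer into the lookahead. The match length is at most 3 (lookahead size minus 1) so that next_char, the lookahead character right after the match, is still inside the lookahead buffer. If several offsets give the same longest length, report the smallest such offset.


Try each offset into the search buffer:
  offset=1 (pos 7, char 'd'): match length 0
  offset=2 (pos 6, char 'c'): match length 1
  offset=3 (pos 5, char 'f'): match length 0
  offset=4 (pos 4, char 'f'): match length 0
  offset=5 (pos 3, char 'f'): match length 0
  offset=6 (pos 2, char 'd'): match length 0
  offset=7 (pos 1, char 'c'): match length 1
  offset=8 (pos 0, char 'c'): match length 2
Longest match has length 2 at offset 8.
next_char = character at position 8 + 2 = 10 -> 'f'

Best match: offset=8, length=2 (matching 'cc' starting at position 0)
LZ77 triple: (8, 2, 'f')


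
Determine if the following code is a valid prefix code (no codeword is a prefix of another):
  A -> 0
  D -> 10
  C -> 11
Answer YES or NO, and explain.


Checking each pair (does one codeword prefix another?):
  A='0' vs D='10': no prefix
  A='0' vs C='11': no prefix
  D='10' vs A='0': no prefix
  D='10' vs C='11': no prefix
  C='11' vs A='0': no prefix
  C='11' vs D='10': no prefix
No violation found over all pairs.

YES -- this is a valid prefix code. No codeword is a prefix of any other codeword.


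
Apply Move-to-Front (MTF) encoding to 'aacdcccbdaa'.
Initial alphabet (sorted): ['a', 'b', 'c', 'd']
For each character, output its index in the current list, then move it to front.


MTF encoding:
'a': index 0 in ['a', 'b', 'c', 'd'] -> ['a', 'b', 'c', 'd']
'a': index 0 in ['a', 'b', 'c', 'd'] -> ['a', 'b', 'c', 'd']
'c': index 2 in ['a', 'b', 'c', 'd'] -> ['c', 'a', 'b', 'd']
'd': index 3 in ['c', 'a', 'b', 'd'] -> ['d', 'c', 'a', 'b']
'c': index 1 in ['d', 'c', 'a', 'b'] -> ['c', 'd', 'a', 'b']
'c': index 0 in ['c', 'd', 'a', 'b'] -> ['c', 'd', 'a', 'b']
'c': index 0 in ['c', 'd', 'a', 'b'] -> ['c', 'd', 'a', 'b']
'b': index 3 in ['c', 'd', 'a', 'b'] -> ['b', 'c', 'd', 'a']
'd': index 2 in ['b', 'c', 'd', 'a'] -> ['d', 'b', 'c', 'a']
'a': index 3 in ['d', 'b', 'c', 'a'] -> ['a', 'd', 'b', 'c']
'a': index 0 in ['a', 'd', 'b', 'c'] -> ['a', 'd', 'b', 'c']


Output: [0, 0, 2, 3, 1, 0, 0, 3, 2, 3, 0]


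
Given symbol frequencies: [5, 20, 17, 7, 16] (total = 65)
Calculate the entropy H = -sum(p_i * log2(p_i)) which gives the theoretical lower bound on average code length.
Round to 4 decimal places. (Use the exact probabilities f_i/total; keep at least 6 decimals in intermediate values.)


Per-symbol terms -p_i * log2(p_i) with p_i = f_i/65:
  p = 5/65 = 0.076923: log2(p) = -3.700440, -p*log2(p) = 0.284649
  p = 20/65 = 0.307692: log2(p) = -1.700440, -p*log2(p) = 0.523212
  p = 17/65 = 0.261538: log2(p) = -1.934905, -p*log2(p) = 0.506052
  p = 7/65 = 0.107692: log2(p) = -3.215013, -p*log2(p) = 0.346232
  p = 16/65 = 0.246154: log2(p) = -2.022368, -p*log2(p) = 0.497814
H = 0.284649 + 0.523212 + 0.506052 + 0.346232 + 0.497814 = 2.157959

H = 2.158 bits/symbol


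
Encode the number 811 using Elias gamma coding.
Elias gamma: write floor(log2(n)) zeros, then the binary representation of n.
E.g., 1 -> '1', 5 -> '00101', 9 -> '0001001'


num_bits = floor(log2(811)) + 1 = 10
leading_zeros = num_bits - 1 = 9
binary(811) = 1100101011

Elias gamma(811) = '000000000' + '1100101011' = 0000000001100101011 (19 bits)


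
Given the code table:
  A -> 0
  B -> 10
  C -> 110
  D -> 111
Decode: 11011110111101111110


Decoding:
110 -> C
111 -> D
10 -> B
111 -> D
10 -> B
111 -> D
111 -> D
0 -> A


Result: CDBDBDDA


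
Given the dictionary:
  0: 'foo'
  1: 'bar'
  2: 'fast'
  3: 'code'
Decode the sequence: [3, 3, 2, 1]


Look up each index in the dictionary:
  3 -> 'code'
  3 -> 'code'
  2 -> 'fast'
  1 -> 'bar'

Decoded: "code code fast bar"


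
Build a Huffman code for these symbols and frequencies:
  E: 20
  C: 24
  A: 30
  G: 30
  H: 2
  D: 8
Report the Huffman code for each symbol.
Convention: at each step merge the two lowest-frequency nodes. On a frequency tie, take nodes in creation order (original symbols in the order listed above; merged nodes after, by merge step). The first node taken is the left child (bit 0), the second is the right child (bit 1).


Huffman tree construction:
Step 1: Merge H(2) + D(8) = 10
Step 2: Merge (H+D)(10) + E(20) = 30
Step 3: Merge C(24) + A(30) = 54
Step 4: Merge G(30) + ((H+D)+E)(30) = 60
Step 5: Merge (C+A)(54) + (G+((H+D)+E))(60) = 114
Read each symbol's code off the tree from the root (left child = 0, right child = 1).

Codes:
  E: 111 (length 3)
  C: 00 (length 2)
  A: 01 (length 2)
  G: 10 (length 2)
  H: 1100 (length 4)
  D: 1101 (length 4)
Average code length: 268/114 = 2.3509 bits/symbol


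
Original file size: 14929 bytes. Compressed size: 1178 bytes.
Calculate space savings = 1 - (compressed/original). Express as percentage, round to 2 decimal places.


ratio = compressed/original = 1178/14929 = 0.078907
savings = 1 - ratio = 1 - 0.078907 = 0.921093
as a percentage: 0.921093 * 100 = 92.11%

Space savings = 1 - 1178/14929 = 92.11%


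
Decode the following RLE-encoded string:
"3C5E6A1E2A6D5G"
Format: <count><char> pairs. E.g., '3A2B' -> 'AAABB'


Expanding each <count><char> pair:
  3C -> 'CCC'
  5E -> 'EEEEE'
  6A -> 'AAAAAA'
  1E -> 'E'
  2A -> 'AA'
  6D -> 'DDDDDD'
  5G -> 'GGGGG'

Decoded = CCCEEEEEAAAAAAEAADDDDDDGGGGG


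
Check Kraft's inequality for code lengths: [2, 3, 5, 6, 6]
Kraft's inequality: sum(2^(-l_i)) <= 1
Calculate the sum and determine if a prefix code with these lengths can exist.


Sum = 2^(-2) + 2^(-3) + 2^(-5) + 2^(-6) + 2^(-6)
    = 0.25 + 0.125 + 0.03125 + 0.015625 + 0.015625
    = 28/64 = 0.4375
Since 0.4375 <= 1, Kraft's inequality IS satisfied.
A prefix code with these lengths CAN exist.

Kraft sum = 0.4375. Satisfied.


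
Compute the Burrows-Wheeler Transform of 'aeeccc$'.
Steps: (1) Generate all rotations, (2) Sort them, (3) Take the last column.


Rotations (sorted):
  0: $aeeccc -> last char: c
  1: aeeccc$ -> last char: $
  2: c$aeecc -> last char: c
  3: cc$aeec -> last char: c
  4: ccc$aee -> last char: e
  5: eccc$ae -> last char: e
  6: eeccc$a -> last char: a


BWT = c$cceea


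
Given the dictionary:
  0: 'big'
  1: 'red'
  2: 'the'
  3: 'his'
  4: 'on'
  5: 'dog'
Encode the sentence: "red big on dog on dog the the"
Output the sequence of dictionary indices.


Look up each word in the dictionary:
  'red' -> 1
  'big' -> 0
  'on' -> 4
  'dog' -> 5
  'on' -> 4
  'dog' -> 5
  'the' -> 2
  'the' -> 2

Encoded: [1, 0, 4, 5, 4, 5, 2, 2]


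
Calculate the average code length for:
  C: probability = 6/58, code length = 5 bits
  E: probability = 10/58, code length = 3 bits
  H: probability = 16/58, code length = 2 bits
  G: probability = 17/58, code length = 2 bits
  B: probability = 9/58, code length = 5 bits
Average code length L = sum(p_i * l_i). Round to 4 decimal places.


Weighted contributions p_i * l_i:
  C: (6/58) * 5 = 30/58
  E: (10/58) * 3 = 30/58
  H: (16/58) * 2 = 32/58
  G: (17/58) * 2 = 34/58
  B: (9/58) * 5 = 45/58
Sum = (30 + 30 + 32 + 34 + 45)/58 = 171/58

L = 171/58 = 2.9483 bits/symbol


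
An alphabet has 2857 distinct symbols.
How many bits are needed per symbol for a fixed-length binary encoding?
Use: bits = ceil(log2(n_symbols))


log2(2857) = 11.4803
Bracket: 2^11 = 2048 < 2857 <= 2^12 = 4096
So ceil(log2(2857)) = 12

bits = ceil(log2(2857)) = ceil(11.4803) = 12 bits


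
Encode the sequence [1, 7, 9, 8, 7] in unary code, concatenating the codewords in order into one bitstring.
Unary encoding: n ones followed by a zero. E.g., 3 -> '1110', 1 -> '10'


Encode each number as n ones followed by a terminating 0:
  1 -> 10 (2 bits)
  7 -> 11111110 (8 bits)
  9 -> 1111111110 (10 bits)
  8 -> 111111110 (9 bits)
  7 -> 11111110 (8 bits)
Total length = 2 + 8 + 10 + 9 + 8 = 37 bits.

Unary([1, 7, 9, 8, 7]) = 1011111110111111111011111111011111110 (37 bits)


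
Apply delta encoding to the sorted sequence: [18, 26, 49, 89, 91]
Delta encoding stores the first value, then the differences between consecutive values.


First value: 18
Deltas:
  26 - 18 = 8
  49 - 26 = 23
  89 - 49 = 40
  91 - 89 = 2


Delta encoded: [18, 8, 23, 40, 2]


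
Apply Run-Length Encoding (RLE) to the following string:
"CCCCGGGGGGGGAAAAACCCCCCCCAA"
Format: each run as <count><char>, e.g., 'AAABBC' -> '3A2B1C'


Scanning runs left to right:
  i=0: run of 'C' x 4 -> '4C'
  i=4: run of 'G' x 8 -> '8G'
  i=12: run of 'A' x 5 -> '5A'
  i=17: run of 'C' x 8 -> '8C'
  i=25: run of 'A' x 2 -> '2A'

RLE = 4C8G5A8C2A


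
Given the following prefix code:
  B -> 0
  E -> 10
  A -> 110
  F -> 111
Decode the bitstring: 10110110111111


Decoding step by step:
Bits 10 -> E
Bits 110 -> A
Bits 110 -> A
Bits 111 -> F
Bits 111 -> F


Decoded message: EAAFF


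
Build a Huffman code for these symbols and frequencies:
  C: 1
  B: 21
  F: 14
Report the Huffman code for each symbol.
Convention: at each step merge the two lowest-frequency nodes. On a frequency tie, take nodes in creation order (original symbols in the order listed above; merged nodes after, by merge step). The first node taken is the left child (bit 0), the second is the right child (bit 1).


Huffman tree construction:
Step 1: Merge C(1) + F(14) = 15
Step 2: Merge (C+F)(15) + B(21) = 36
Read each symbol's code off the tree from the root (left child = 0, right child = 1).

Codes:
  C: 00 (length 2)
  B: 1 (length 1)
  F: 01 (length 2)
Average code length: 51/36 = 1.4167 bits/symbol


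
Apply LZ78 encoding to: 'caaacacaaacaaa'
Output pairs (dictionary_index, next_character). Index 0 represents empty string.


LZ78 encoding steps:
Dictionary: {0: ''}
Step 1: w='' (idx 0), next='c' -> output (0, 'c'), add 'c' as idx 1
Step 2: w='' (idx 0), next='a' -> output (0, 'a'), add 'a' as idx 2
Step 3: w='a' (idx 2), next='a' -> output (2, 'a'), add 'aa' as idx 3
Step 4: w='c' (idx 1), next='a' -> output (1, 'a'), add 'ca' as idx 4
Step 5: w='ca' (idx 4), next='a' -> output (4, 'a'), add 'caa' as idx 5
Step 6: w='a' (idx 2), next='c' -> output (2, 'c'), add 'ac' as idx 6
Step 7: w='aa' (idx 3), next='a' -> output (3, 'a'), add 'aaa' as idx 7


Encoded: [(0, 'c'), (0, 'a'), (2, 'a'), (1, 'a'), (4, 'a'), (2, 'c'), (3, 'a')]


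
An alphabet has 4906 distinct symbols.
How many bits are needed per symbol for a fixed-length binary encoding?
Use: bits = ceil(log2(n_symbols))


log2(4906) = 12.2603
Bracket: 2^12 = 4096 < 4906 <= 2^13 = 8192
So ceil(log2(4906)) = 13

bits = ceil(log2(4906)) = ceil(12.2603) = 13 bits


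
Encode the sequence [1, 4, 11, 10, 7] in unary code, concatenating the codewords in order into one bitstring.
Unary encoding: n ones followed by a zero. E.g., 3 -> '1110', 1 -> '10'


Encode each number as n ones followed by a terminating 0:
  1 -> 10 (2 bits)
  4 -> 11110 (5 bits)
  11 -> 111111111110 (12 bits)
  10 -> 11111111110 (11 bits)
  7 -> 11111110 (8 bits)
Total length = 2 + 5 + 12 + 11 + 8 = 38 bits.

Unary([1, 4, 11, 10, 7]) = 10111101111111111101111111111011111110 (38 bits)


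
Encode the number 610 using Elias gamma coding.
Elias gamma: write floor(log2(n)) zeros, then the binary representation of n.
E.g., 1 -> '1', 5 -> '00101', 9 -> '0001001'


num_bits = floor(log2(610)) + 1 = 10
leading_zeros = num_bits - 1 = 9
binary(610) = 1001100010

Elias gamma(610) = '000000000' + '1001100010' = 0000000001001100010 (19 bits)


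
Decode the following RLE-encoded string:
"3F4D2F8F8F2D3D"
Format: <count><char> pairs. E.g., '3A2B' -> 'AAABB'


Expanding each <count><char> pair:
  3F -> 'FFF'
  4D -> 'DDDD'
  2F -> 'FF'
  8F -> 'FFFFFFFF'
  8F -> 'FFFFFFFF'
  2D -> 'DD'
  3D -> 'DDD'

Decoded = FFFDDDDFFFFFFFFFFFFFFFFFFDDDDD


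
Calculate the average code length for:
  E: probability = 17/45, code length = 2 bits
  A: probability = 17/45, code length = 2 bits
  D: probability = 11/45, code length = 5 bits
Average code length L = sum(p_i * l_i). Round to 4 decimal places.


Weighted contributions p_i * l_i:
  E: (17/45) * 2 = 34/45
  A: (17/45) * 2 = 34/45
  D: (11/45) * 5 = 55/45
Sum = (34 + 34 + 55)/45 = 123/45

L = 123/45 = 2.7333 bits/symbol


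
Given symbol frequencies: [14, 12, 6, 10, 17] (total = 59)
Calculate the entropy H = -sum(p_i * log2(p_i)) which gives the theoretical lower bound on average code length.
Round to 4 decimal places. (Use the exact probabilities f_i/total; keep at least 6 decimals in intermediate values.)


Per-symbol terms -p_i * log2(p_i) with p_i = f_i/59:
  p = 14/59 = 0.237288: log2(p) = -2.075288, -p*log2(p) = 0.492441
  p = 12/59 = 0.203390: log2(p) = -2.297681, -p*log2(p) = 0.467325
  p = 6/59 = 0.101695: log2(p) = -3.297681, -p*log2(p) = 0.335357
  p = 10/59 = 0.169492: log2(p) = -2.560715, -p*log2(p) = 0.434019
  p = 17/59 = 0.288136: log2(p) = -1.795180, -p*log2(p) = 0.517255
H = 0.492441 + 0.467325 + 0.335357 + 0.434019 + 0.517255 = 2.246397

H = 2.2464 bits/symbol


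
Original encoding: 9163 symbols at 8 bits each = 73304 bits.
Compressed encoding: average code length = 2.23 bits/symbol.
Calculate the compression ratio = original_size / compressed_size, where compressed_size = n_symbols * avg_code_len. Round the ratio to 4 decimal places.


original_size = n_symbols * orig_bits = 9163 * 8 = 73304 bits
compressed_size = n_symbols * avg_code_len = 9163 * 2.23 = 20433.49 bits
ratio = original_size / compressed_size = 73304 / 20433.49 = 3.5874

Compression ratio = 3.5874


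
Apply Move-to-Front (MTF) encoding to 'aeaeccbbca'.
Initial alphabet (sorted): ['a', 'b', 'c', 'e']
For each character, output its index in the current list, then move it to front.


MTF encoding:
'a': index 0 in ['a', 'b', 'c', 'e'] -> ['a', 'b', 'c', 'e']
'e': index 3 in ['a', 'b', 'c', 'e'] -> ['e', 'a', 'b', 'c']
'a': index 1 in ['e', 'a', 'b', 'c'] -> ['a', 'e', 'b', 'c']
'e': index 1 in ['a', 'e', 'b', 'c'] -> ['e', 'a', 'b', 'c']
'c': index 3 in ['e', 'a', 'b', 'c'] -> ['c', 'e', 'a', 'b']
'c': index 0 in ['c', 'e', 'a', 'b'] -> ['c', 'e', 'a', 'b']
'b': index 3 in ['c', 'e', 'a', 'b'] -> ['b', 'c', 'e', 'a']
'b': index 0 in ['b', 'c', 'e', 'a'] -> ['b', 'c', 'e', 'a']
'c': index 1 in ['b', 'c', 'e', 'a'] -> ['c', 'b', 'e', 'a']
'a': index 3 in ['c', 'b', 'e', 'a'] -> ['a', 'c', 'b', 'e']


Output: [0, 3, 1, 1, 3, 0, 3, 0, 1, 3]


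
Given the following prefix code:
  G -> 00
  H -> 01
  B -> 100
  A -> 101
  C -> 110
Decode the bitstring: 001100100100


Decoding step by step:
Bits 00 -> G
Bits 110 -> C
Bits 01 -> H
Bits 00 -> G
Bits 100 -> B


Decoded message: GCHGB


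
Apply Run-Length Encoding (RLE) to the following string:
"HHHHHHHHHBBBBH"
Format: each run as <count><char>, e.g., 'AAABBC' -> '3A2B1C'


Scanning runs left to right:
  i=0: run of 'H' x 9 -> '9H'
  i=9: run of 'B' x 4 -> '4B'
  i=13: run of 'H' x 1 -> '1H'

RLE = 9H4B1H


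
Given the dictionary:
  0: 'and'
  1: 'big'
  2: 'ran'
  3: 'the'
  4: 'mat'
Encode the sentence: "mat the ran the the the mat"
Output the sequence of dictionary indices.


Look up each word in the dictionary:
  'mat' -> 4
  'the' -> 3
  'ran' -> 2
  'the' -> 3
  'the' -> 3
  'the' -> 3
  'mat' -> 4

Encoded: [4, 3, 2, 3, 3, 3, 4]


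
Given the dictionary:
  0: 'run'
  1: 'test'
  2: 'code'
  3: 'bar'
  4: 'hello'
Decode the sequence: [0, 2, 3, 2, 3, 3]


Look up each index in the dictionary:
  0 -> 'run'
  2 -> 'code'
  3 -> 'bar'
  2 -> 'code'
  3 -> 'bar'
  3 -> 'bar'

Decoded: "run code bar code bar bar"


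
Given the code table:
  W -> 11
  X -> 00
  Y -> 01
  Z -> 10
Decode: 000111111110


Decoding:
00 -> X
01 -> Y
11 -> W
11 -> W
11 -> W
10 -> Z


Result: XYWWWZ


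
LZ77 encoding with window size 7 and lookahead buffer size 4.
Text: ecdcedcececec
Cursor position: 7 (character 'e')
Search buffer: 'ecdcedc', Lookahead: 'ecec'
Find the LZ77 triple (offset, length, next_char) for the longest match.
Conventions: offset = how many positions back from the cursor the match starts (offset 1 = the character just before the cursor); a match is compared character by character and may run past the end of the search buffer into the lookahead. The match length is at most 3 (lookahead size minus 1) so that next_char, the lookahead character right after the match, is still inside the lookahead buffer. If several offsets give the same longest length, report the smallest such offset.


Try each offset into the search buffer:
  offset=1 (pos 6, char 'c'): match length 0
  offset=2 (pos 5, char 'd'): match length 0
  offset=3 (pos 4, char 'e'): match length 1
  offset=4 (pos 3, char 'c'): match length 0
  offset=5 (pos 2, char 'd'): match length 0
  offset=6 (pos 1, char 'c'): match length 0
  offset=7 (pos 0, char 'e'): match length 2
Longest match has length 2 at offset 7.
next_char = character at position 7 + 2 = 9 -> 'e'

Best match: offset=7, length=2 (matching 'ec' starting at position 0)
LZ77 triple: (7, 2, 'e')


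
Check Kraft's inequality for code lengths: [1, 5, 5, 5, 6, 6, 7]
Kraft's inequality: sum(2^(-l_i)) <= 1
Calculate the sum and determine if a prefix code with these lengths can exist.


Sum = 2^(-1) + 2^(-5) + 2^(-5) + 2^(-5) + 2^(-6) + 2^(-6) + 2^(-7)
    = 0.5 + 0.03125 + 0.03125 + 0.03125 + 0.015625 + 0.015625 + 0.0078125
    = 81/128 = 0.6328125
Since 0.6328125 <= 1, Kraft's inequality IS satisfied.
A prefix code with these lengths CAN exist.

Kraft sum = 0.6328125. Satisfied.


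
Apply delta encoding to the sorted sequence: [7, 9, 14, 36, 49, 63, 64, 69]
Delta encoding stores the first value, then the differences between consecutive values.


First value: 7
Deltas:
  9 - 7 = 2
  14 - 9 = 5
  36 - 14 = 22
  49 - 36 = 13
  63 - 49 = 14
  64 - 63 = 1
  69 - 64 = 5


Delta encoded: [7, 2, 5, 22, 13, 14, 1, 5]


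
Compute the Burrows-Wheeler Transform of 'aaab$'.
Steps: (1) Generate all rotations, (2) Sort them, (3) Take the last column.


Rotations (sorted):
  0: $aaab -> last char: b
  1: aaab$ -> last char: $
  2: aab$a -> last char: a
  3: ab$aa -> last char: a
  4: b$aaa -> last char: a


BWT = b$aaa


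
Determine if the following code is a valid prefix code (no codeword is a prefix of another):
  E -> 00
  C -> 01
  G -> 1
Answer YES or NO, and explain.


Checking each pair (does one codeword prefix another?):
  E='00' vs C='01': no prefix
  E='00' vs G='1': no prefix
  C='01' vs E='00': no prefix
  C='01' vs G='1': no prefix
  G='1' vs E='00': no prefix
  G='1' vs C='01': no prefix
No violation found over all pairs.

YES -- this is a valid prefix code. No codeword is a prefix of any other codeword.


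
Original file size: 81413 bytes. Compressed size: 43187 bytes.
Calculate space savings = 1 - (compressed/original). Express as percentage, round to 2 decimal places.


ratio = compressed/original = 43187/81413 = 0.530468
savings = 1 - ratio = 1 - 0.530468 = 0.469532
as a percentage: 0.469532 * 100 = 46.95%

Space savings = 1 - 43187/81413 = 46.95%


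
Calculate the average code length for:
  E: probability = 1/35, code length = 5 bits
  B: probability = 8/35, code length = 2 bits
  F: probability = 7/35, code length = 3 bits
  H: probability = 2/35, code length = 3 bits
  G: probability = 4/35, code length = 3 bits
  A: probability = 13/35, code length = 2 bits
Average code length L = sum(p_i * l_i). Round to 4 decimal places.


Weighted contributions p_i * l_i:
  E: (1/35) * 5 = 5/35
  B: (8/35) * 2 = 16/35
  F: (7/35) * 3 = 21/35
  H: (2/35) * 3 = 6/35
  G: (4/35) * 3 = 12/35
  A: (13/35) * 2 = 26/35
Sum = (5 + 16 + 21 + 6 + 12 + 26)/35 = 86/35

L = 86/35 = 2.4571 bits/symbol


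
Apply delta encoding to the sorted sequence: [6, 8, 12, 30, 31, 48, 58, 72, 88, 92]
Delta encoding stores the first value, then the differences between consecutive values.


First value: 6
Deltas:
  8 - 6 = 2
  12 - 8 = 4
  30 - 12 = 18
  31 - 30 = 1
  48 - 31 = 17
  58 - 48 = 10
  72 - 58 = 14
  88 - 72 = 16
  92 - 88 = 4


Delta encoded: [6, 2, 4, 18, 1, 17, 10, 14, 16, 4]


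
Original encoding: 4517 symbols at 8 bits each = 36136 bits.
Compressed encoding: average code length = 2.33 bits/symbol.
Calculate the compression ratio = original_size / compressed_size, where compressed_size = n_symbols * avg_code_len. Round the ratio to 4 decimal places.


original_size = n_symbols * orig_bits = 4517 * 8 = 36136 bits
compressed_size = n_symbols * avg_code_len = 4517 * 2.33 = 10524.61 bits
ratio = original_size / compressed_size = 36136 / 10524.61 = 3.4335

Compression ratio = 3.4335


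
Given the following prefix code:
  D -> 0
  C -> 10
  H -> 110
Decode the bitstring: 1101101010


Decoding step by step:
Bits 110 -> H
Bits 110 -> H
Bits 10 -> C
Bits 10 -> C


Decoded message: HHCC


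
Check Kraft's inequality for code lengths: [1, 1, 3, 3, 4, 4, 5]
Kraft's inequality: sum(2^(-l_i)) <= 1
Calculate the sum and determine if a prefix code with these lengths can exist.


Sum = 2^(-1) + 2^(-1) + 2^(-3) + 2^(-3) + 2^(-4) + 2^(-4) + 2^(-5)
    = 0.5 + 0.5 + 0.125 + 0.125 + 0.0625 + 0.0625 + 0.03125
    = 45/32 = 1.40625
Since 1.40625 > 1, Kraft's inequality is NOT satisfied.
A prefix code with these lengths CANNOT exist.

Kraft sum = 1.40625. Not satisfied.


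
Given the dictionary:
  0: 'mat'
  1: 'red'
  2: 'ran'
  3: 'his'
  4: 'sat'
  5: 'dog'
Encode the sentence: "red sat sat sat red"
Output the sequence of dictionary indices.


Look up each word in the dictionary:
  'red' -> 1
  'sat' -> 4
  'sat' -> 4
  'sat' -> 4
  'red' -> 1

Encoded: [1, 4, 4, 4, 1]


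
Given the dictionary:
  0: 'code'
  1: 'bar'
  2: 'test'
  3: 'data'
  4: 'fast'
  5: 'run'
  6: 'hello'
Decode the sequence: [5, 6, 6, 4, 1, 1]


Look up each index in the dictionary:
  5 -> 'run'
  6 -> 'hello'
  6 -> 'hello'
  4 -> 'fast'
  1 -> 'bar'
  1 -> 'bar'

Decoded: "run hello hello fast bar bar"


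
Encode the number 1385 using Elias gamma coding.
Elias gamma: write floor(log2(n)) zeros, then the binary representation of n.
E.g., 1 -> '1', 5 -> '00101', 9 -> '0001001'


num_bits = floor(log2(1385)) + 1 = 11
leading_zeros = num_bits - 1 = 10
binary(1385) = 10101101001

Elias gamma(1385) = '0000000000' + '10101101001' = 000000000010101101001 (21 bits)


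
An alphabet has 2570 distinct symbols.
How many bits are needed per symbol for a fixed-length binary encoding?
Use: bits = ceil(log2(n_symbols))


log2(2570) = 11.3276
Bracket: 2^11 = 2048 < 2570 <= 2^12 = 4096
So ceil(log2(2570)) = 12

bits = ceil(log2(2570)) = ceil(11.3276) = 12 bits


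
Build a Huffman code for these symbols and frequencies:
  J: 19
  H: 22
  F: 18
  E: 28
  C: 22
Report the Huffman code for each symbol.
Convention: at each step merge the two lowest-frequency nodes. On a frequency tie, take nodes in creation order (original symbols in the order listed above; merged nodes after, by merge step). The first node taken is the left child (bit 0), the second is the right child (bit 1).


Huffman tree construction:
Step 1: Merge F(18) + J(19) = 37
Step 2: Merge H(22) + C(22) = 44
Step 3: Merge E(28) + (F+J)(37) = 65
Step 4: Merge (H+C)(44) + (E+(F+J))(65) = 109
Read each symbol's code off the tree from the root (left child = 0, right child = 1).

Codes:
  J: 111 (length 3)
  H: 00 (length 2)
  F: 110 (length 3)
  E: 10 (length 2)
  C: 01 (length 2)
Average code length: 255/109 = 2.3394 bits/symbol


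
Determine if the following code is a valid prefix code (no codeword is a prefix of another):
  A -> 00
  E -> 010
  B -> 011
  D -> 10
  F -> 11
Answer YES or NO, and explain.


Checking each pair (does one codeword prefix another?):
  A='00' vs E='010': no prefix
  A='00' vs B='011': no prefix
  A='00' vs D='10': no prefix
  A='00' vs F='11': no prefix
  E='010' vs A='00': no prefix
  E='010' vs B='011': no prefix
  E='010' vs D='10': no prefix
  E='010' vs F='11': no prefix
  B='011' vs A='00': no prefix
  B='011' vs E='010': no prefix
  B='011' vs D='10': no prefix
  B='011' vs F='11': no prefix
  D='10' vs A='00': no prefix
  D='10' vs E='010': no prefix
  D='10' vs B='011': no prefix
  D='10' vs F='11': no prefix
  F='11' vs A='00': no prefix
  F='11' vs E='010': no prefix
  F='11' vs B='011': no prefix
  F='11' vs D='10': no prefix
No violation found over all pairs.

YES -- this is a valid prefix code. No codeword is a prefix of any other codeword.


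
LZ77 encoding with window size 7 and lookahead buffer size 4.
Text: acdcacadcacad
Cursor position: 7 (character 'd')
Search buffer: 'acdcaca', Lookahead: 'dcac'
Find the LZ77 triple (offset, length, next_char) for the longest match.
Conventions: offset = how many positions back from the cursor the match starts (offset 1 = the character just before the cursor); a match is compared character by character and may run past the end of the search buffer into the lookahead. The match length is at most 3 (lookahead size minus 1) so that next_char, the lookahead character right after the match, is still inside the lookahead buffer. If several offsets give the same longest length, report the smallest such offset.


Try each offset into the search buffer:
  offset=1 (pos 6, char 'a'): match length 0
  offset=2 (pos 5, char 'c'): match length 0
  offset=3 (pos 4, char 'a'): match length 0
  offset=4 (pos 3, char 'c'): match length 0
  offset=5 (pos 2, char 'd'): match length 3
  offset=6 (pos 1, char 'c'): match length 0
  offset=7 (pos 0, char 'a'): match length 0
Longest match has length 3 at offset 5.
next_char = character at position 7 + 3 = 10 -> 'c'

Best match: offset=5, length=3 (matching 'dca' starting at position 2)
LZ77 triple: (5, 3, 'c')


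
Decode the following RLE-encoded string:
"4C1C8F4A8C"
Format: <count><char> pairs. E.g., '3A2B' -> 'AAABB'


Expanding each <count><char> pair:
  4C -> 'CCCC'
  1C -> 'C'
  8F -> 'FFFFFFFF'
  4A -> 'AAAA'
  8C -> 'CCCCCCCC'

Decoded = CCCCCFFFFFFFFAAAACCCCCCCC


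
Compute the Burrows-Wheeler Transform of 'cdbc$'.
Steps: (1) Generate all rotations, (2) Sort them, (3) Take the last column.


Rotations (sorted):
  0: $cdbc -> last char: c
  1: bc$cd -> last char: d
  2: c$cdb -> last char: b
  3: cdbc$ -> last char: $
  4: dbc$c -> last char: c


BWT = cdb$c


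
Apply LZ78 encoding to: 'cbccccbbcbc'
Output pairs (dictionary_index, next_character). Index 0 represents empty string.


LZ78 encoding steps:
Dictionary: {0: ''}
Step 1: w='' (idx 0), next='c' -> output (0, 'c'), add 'c' as idx 1
Step 2: w='' (idx 0), next='b' -> output (0, 'b'), add 'b' as idx 2
Step 3: w='c' (idx 1), next='c' -> output (1, 'c'), add 'cc' as idx 3
Step 4: w='cc' (idx 3), next='b' -> output (3, 'b'), add 'ccb' as idx 4
Step 5: w='b' (idx 2), next='c' -> output (2, 'c'), add 'bc' as idx 5
Step 6: w='bc' (idx 5), end of input -> output (5, '')


Encoded: [(0, 'c'), (0, 'b'), (1, 'c'), (3, 'b'), (2, 'c'), (5, '')]


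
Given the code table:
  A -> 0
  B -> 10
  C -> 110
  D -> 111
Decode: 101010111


Decoding:
10 -> B
10 -> B
10 -> B
111 -> D


Result: BBBD


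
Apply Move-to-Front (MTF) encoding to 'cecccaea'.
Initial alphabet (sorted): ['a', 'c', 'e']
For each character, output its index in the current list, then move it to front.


MTF encoding:
'c': index 1 in ['a', 'c', 'e'] -> ['c', 'a', 'e']
'e': index 2 in ['c', 'a', 'e'] -> ['e', 'c', 'a']
'c': index 1 in ['e', 'c', 'a'] -> ['c', 'e', 'a']
'c': index 0 in ['c', 'e', 'a'] -> ['c', 'e', 'a']
'c': index 0 in ['c', 'e', 'a'] -> ['c', 'e', 'a']
'a': index 2 in ['c', 'e', 'a'] -> ['a', 'c', 'e']
'e': index 2 in ['a', 'c', 'e'] -> ['e', 'a', 'c']
'a': index 1 in ['e', 'a', 'c'] -> ['a', 'e', 'c']


Output: [1, 2, 1, 0, 0, 2, 2, 1]


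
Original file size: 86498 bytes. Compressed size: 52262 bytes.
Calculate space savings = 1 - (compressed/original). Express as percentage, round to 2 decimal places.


ratio = compressed/original = 52262/86498 = 0.604199
savings = 1 - ratio = 1 - 0.604199 = 0.395801
as a percentage: 0.395801 * 100 = 39.58%

Space savings = 1 - 52262/86498 = 39.58%


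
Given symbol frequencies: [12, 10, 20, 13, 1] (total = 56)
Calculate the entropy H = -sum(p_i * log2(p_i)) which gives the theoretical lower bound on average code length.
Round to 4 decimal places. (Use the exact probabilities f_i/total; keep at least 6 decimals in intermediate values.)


Per-symbol terms -p_i * log2(p_i) with p_i = f_i/56:
  p = 12/56 = 0.214286: log2(p) = -2.222392, -p*log2(p) = 0.476227
  p = 10/56 = 0.178571: log2(p) = -2.485427, -p*log2(p) = 0.443826
  p = 20/56 = 0.357143: log2(p) = -1.485427, -p*log2(p) = 0.530510
  p = 13/56 = 0.232143: log2(p) = -2.106915, -p*log2(p) = 0.489105
  p = 1/56 = 0.017857: log2(p) = -5.807355, -p*log2(p) = 0.103703
H = 0.476227 + 0.443826 + 0.530510 + 0.489105 + 0.103703 = 2.043371

H = 2.0434 bits/symbol


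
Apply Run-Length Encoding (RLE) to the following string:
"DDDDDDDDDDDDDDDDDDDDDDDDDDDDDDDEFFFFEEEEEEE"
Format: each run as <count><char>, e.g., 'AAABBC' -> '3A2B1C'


Scanning runs left to right:
  i=0: run of 'D' x 31 -> '31D'
  i=31: run of 'E' x 1 -> '1E'
  i=32: run of 'F' x 4 -> '4F'
  i=36: run of 'E' x 7 -> '7E'

RLE = 31D1E4F7E


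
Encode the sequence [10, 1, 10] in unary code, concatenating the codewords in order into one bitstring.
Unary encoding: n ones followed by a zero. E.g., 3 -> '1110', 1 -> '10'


Encode each number as n ones followed by a terminating 0:
  10 -> 11111111110 (11 bits)
  1 -> 10 (2 bits)
  10 -> 11111111110 (11 bits)
Total length = 11 + 2 + 11 = 24 bits.

Unary([10, 1, 10]) = 111111111101011111111110 (24 bits)


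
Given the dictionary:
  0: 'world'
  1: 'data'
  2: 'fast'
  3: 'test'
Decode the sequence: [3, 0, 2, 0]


Look up each index in the dictionary:
  3 -> 'test'
  0 -> 'world'
  2 -> 'fast'
  0 -> 'world'

Decoded: "test world fast world"


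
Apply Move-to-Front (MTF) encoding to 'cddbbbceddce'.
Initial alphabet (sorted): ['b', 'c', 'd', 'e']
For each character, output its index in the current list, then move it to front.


MTF encoding:
'c': index 1 in ['b', 'c', 'd', 'e'] -> ['c', 'b', 'd', 'e']
'd': index 2 in ['c', 'b', 'd', 'e'] -> ['d', 'c', 'b', 'e']
'd': index 0 in ['d', 'c', 'b', 'e'] -> ['d', 'c', 'b', 'e']
'b': index 2 in ['d', 'c', 'b', 'e'] -> ['b', 'd', 'c', 'e']
'b': index 0 in ['b', 'd', 'c', 'e'] -> ['b', 'd', 'c', 'e']
'b': index 0 in ['b', 'd', 'c', 'e'] -> ['b', 'd', 'c', 'e']
'c': index 2 in ['b', 'd', 'c', 'e'] -> ['c', 'b', 'd', 'e']
'e': index 3 in ['c', 'b', 'd', 'e'] -> ['e', 'c', 'b', 'd']
'd': index 3 in ['e', 'c', 'b', 'd'] -> ['d', 'e', 'c', 'b']
'd': index 0 in ['d', 'e', 'c', 'b'] -> ['d', 'e', 'c', 'b']
'c': index 2 in ['d', 'e', 'c', 'b'] -> ['c', 'd', 'e', 'b']
'e': index 2 in ['c', 'd', 'e', 'b'] -> ['e', 'c', 'd', 'b']


Output: [1, 2, 0, 2, 0, 0, 2, 3, 3, 0, 2, 2]


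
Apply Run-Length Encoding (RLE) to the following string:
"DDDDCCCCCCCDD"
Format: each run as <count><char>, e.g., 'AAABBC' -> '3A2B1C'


Scanning runs left to right:
  i=0: run of 'D' x 4 -> '4D'
  i=4: run of 'C' x 7 -> '7C'
  i=11: run of 'D' x 2 -> '2D'

RLE = 4D7C2D


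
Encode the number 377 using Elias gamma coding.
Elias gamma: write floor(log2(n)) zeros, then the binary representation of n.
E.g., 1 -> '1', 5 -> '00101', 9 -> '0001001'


num_bits = floor(log2(377)) + 1 = 9
leading_zeros = num_bits - 1 = 8
binary(377) = 101111001

Elias gamma(377) = '00000000' + '101111001' = 00000000101111001 (17 bits)


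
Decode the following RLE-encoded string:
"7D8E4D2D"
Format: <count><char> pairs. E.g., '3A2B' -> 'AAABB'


Expanding each <count><char> pair:
  7D -> 'DDDDDDD'
  8E -> 'EEEEEEEE'
  4D -> 'DDDD'
  2D -> 'DD'

Decoded = DDDDDDDEEEEEEEEDDDDDD


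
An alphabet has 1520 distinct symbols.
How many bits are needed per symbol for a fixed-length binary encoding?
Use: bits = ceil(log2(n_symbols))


log2(1520) = 10.5699
Bracket: 2^10 = 1024 < 1520 <= 2^11 = 2048
So ceil(log2(1520)) = 11

bits = ceil(log2(1520)) = ceil(10.5699) = 11 bits


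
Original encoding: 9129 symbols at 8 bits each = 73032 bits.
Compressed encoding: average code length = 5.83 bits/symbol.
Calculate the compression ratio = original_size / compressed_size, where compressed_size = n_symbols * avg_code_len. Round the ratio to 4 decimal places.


original_size = n_symbols * orig_bits = 9129 * 8 = 73032 bits
compressed_size = n_symbols * avg_code_len = 9129 * 5.83 = 53222.07 bits
ratio = original_size / compressed_size = 73032 / 53222.07 = 1.3722

Compression ratio = 1.3722


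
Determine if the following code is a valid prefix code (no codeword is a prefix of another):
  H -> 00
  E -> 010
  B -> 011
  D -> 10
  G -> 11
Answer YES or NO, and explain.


Checking each pair (does one codeword prefix another?):
  H='00' vs E='010': no prefix
  H='00' vs B='011': no prefix
  H='00' vs D='10': no prefix
  H='00' vs G='11': no prefix
  E='010' vs H='00': no prefix
  E='010' vs B='011': no prefix
  E='010' vs D='10': no prefix
  E='010' vs G='11': no prefix
  B='011' vs H='00': no prefix
  B='011' vs E='010': no prefix
  B='011' vs D='10': no prefix
  B='011' vs G='11': no prefix
  D='10' vs H='00': no prefix
  D='10' vs E='010': no prefix
  D='10' vs B='011': no prefix
  D='10' vs G='11': no prefix
  G='11' vs H='00': no prefix
  G='11' vs E='010': no prefix
  G='11' vs B='011': no prefix
  G='11' vs D='10': no prefix
No violation found over all pairs.

YES -- this is a valid prefix code. No codeword is a prefix of any other codeword.


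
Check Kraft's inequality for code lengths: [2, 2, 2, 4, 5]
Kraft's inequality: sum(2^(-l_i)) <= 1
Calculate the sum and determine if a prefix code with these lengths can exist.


Sum = 2^(-2) + 2^(-2) + 2^(-2) + 2^(-4) + 2^(-5)
    = 0.25 + 0.25 + 0.25 + 0.0625 + 0.03125
    = 27/32 = 0.84375
Since 0.84375 <= 1, Kraft's inequality IS satisfied.
A prefix code with these lengths CAN exist.

Kraft sum = 0.84375. Satisfied.


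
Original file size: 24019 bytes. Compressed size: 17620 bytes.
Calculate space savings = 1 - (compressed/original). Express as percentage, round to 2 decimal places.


ratio = compressed/original = 17620/24019 = 0.733586
savings = 1 - ratio = 1 - 0.733586 = 0.266414
as a percentage: 0.266414 * 100 = 26.64%

Space savings = 1 - 17620/24019 = 26.64%


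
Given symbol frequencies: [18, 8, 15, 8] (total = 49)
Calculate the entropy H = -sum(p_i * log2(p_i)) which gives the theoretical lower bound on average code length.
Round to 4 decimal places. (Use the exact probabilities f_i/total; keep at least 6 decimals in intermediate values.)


Per-symbol terms -p_i * log2(p_i) with p_i = f_i/49:
  p = 18/49 = 0.367347: log2(p) = -1.444785, -p*log2(p) = 0.530737
  p = 8/49 = 0.163265: log2(p) = -2.614710, -p*log2(p) = 0.426891
  p = 15/49 = 0.306122: log2(p) = -1.707819, -p*log2(p) = 0.522802
  p = 8/49 = 0.163265: log2(p) = -2.614710, -p*log2(p) = 0.426891
H = 0.530737 + 0.426891 + 0.522802 + 0.426891 = 1.907321

H = 1.9073 bits/symbol


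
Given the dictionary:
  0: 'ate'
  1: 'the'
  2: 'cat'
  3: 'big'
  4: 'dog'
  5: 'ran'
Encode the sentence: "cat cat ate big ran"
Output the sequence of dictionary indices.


Look up each word in the dictionary:
  'cat' -> 2
  'cat' -> 2
  'ate' -> 0
  'big' -> 3
  'ran' -> 5

Encoded: [2, 2, 0, 3, 5]


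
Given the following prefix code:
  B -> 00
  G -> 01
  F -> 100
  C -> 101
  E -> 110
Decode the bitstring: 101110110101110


Decoding step by step:
Bits 101 -> C
Bits 110 -> E
Bits 110 -> E
Bits 101 -> C
Bits 110 -> E


Decoded message: CEECE


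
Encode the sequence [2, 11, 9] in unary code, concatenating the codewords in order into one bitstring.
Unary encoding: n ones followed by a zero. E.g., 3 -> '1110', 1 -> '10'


Encode each number as n ones followed by a terminating 0:
  2 -> 110 (3 bits)
  11 -> 111111111110 (12 bits)
  9 -> 1111111110 (10 bits)
Total length = 3 + 12 + 10 = 25 bits.

Unary([2, 11, 9]) = 1101111111111101111111110 (25 bits)


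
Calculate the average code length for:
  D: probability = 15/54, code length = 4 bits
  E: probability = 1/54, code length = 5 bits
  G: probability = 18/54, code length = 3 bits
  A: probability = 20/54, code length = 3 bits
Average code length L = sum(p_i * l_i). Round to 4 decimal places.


Weighted contributions p_i * l_i:
  D: (15/54) * 4 = 60/54
  E: (1/54) * 5 = 5/54
  G: (18/54) * 3 = 54/54
  A: (20/54) * 3 = 60/54
Sum = (60 + 5 + 54 + 60)/54 = 179/54

L = 179/54 = 3.3148 bits/symbol


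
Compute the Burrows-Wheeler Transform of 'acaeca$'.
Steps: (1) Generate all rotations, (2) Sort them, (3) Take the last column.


Rotations (sorted):
  0: $acaeca -> last char: a
  1: a$acaec -> last char: c
  2: acaeca$ -> last char: $
  3: aeca$ac -> last char: c
  4: ca$acae -> last char: e
  5: caeca$a -> last char: a
  6: eca$aca -> last char: a


BWT = ac$ceaa


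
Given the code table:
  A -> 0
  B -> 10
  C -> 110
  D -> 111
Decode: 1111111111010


Decoding:
111 -> D
111 -> D
111 -> D
10 -> B
10 -> B


Result: DDDBB


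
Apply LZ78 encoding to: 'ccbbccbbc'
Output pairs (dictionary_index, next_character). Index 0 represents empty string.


LZ78 encoding steps:
Dictionary: {0: ''}
Step 1: w='' (idx 0), next='c' -> output (0, 'c'), add 'c' as idx 1
Step 2: w='c' (idx 1), next='b' -> output (1, 'b'), add 'cb' as idx 2
Step 3: w='' (idx 0), next='b' -> output (0, 'b'), add 'b' as idx 3
Step 4: w='c' (idx 1), next='c' -> output (1, 'c'), add 'cc' as idx 4
Step 5: w='b' (idx 3), next='b' -> output (3, 'b'), add 'bb' as idx 5
Step 6: w='c' (idx 1), end of input -> output (1, '')


Encoded: [(0, 'c'), (1, 'b'), (0, 'b'), (1, 'c'), (3, 'b'), (1, '')]


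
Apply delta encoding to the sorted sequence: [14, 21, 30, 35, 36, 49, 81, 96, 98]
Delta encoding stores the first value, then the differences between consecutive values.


First value: 14
Deltas:
  21 - 14 = 7
  30 - 21 = 9
  35 - 30 = 5
  36 - 35 = 1
  49 - 36 = 13
  81 - 49 = 32
  96 - 81 = 15
  98 - 96 = 2


Delta encoded: [14, 7, 9, 5, 1, 13, 32, 15, 2]


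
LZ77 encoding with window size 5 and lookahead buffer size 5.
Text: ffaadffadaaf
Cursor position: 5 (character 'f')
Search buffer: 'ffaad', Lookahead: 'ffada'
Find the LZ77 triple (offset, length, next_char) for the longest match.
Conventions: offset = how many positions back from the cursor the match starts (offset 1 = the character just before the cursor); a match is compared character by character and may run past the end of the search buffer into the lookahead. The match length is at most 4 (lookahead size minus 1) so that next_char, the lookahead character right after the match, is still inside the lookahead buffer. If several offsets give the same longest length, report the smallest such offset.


Try each offset into the search buffer:
  offset=1 (pos 4, char 'd'): match length 0
  offset=2 (pos 3, char 'a'): match length 0
  offset=3 (pos 2, char 'a'): match length 0
  offset=4 (pos 1, char 'f'): match length 1
  offset=5 (pos 0, char 'f'): match length 3
Longest match has length 3 at offset 5.
next_char = character at position 5 + 3 = 8 -> 'd'

Best match: offset=5, length=3 (matching 'ffa' starting at position 0)
LZ77 triple: (5, 3, 'd')


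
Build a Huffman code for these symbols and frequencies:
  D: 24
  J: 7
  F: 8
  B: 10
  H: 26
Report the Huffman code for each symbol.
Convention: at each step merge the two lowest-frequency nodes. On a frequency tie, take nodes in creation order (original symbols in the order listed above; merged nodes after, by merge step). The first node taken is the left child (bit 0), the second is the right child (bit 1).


Huffman tree construction:
Step 1: Merge J(7) + F(8) = 15
Step 2: Merge B(10) + (J+F)(15) = 25
Step 3: Merge D(24) + (B+(J+F))(25) = 49
Step 4: Merge H(26) + (D+(B+(J+F)))(49) = 75
Read each symbol's code off the tree from the root (left child = 0, right child = 1).

Codes:
  D: 10 (length 2)
  J: 1110 (length 4)
  F: 1111 (length 4)
  B: 110 (length 3)
  H: 0 (length 1)
Average code length: 164/75 = 2.1867 bits/symbol
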